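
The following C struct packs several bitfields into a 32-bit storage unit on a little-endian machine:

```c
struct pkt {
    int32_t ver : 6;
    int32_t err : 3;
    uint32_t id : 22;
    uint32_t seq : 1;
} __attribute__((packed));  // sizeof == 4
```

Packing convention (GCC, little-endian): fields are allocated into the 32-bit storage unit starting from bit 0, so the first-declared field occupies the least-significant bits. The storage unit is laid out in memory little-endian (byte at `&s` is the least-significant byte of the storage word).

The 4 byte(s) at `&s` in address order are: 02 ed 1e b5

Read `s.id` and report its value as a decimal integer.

[0]=0x02 [1]=0xed [2]=0x1e [3]=0xb5 (little-endian) → word 0xb51eed02
ver [0+:6] = (word>>0) & 0x3f = 2
err [6+:3] = (word>>6) & 0x7 = 4
id [9+:22] = (word>>9) & 0x3fffff = 1740662  ←
seq [31+:1] = (word>>31) & 0x1 = 1

1740662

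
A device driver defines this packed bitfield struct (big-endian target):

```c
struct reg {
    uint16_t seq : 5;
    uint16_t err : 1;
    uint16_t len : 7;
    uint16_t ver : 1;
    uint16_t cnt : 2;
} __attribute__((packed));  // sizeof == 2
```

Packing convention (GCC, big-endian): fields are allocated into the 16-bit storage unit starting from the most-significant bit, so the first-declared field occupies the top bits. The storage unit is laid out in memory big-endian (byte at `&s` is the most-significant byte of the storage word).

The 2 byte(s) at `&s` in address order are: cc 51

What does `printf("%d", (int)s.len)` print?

10

[0]=0xcc [1]=0x51 (big-endian) → word 0xcc51
seq [11+:5] = (word>>11) & 0x1f = 25
err [10+:1] = (word>>10) & 0x1 = 1
len [3+:7] = (word>>3) & 0x7f = 10  ←
ver [2+:1] = (word>>2) & 0x1 = 0
cnt [0+:2] = (word>>0) & 0x3 = 1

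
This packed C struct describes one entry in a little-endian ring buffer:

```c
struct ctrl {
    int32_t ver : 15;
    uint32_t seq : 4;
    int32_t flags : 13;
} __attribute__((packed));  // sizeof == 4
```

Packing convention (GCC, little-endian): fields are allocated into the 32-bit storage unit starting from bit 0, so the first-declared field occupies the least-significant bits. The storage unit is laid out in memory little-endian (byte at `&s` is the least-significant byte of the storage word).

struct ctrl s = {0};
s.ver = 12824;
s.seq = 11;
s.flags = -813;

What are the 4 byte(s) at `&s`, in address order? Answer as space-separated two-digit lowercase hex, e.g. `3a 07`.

18 b2 9d e6

ver:15 = 12824 → 0x3218 << 0 → word 0x00003218
seq:4 = 11 → 0xb << 15 → word 0x0005b218
flags:13 = -813 → 0x1cd3 << 19 → word 0xe69db218
word = 0xe69db218 → little-endian bytes:
  [0]=0x18  [1]=0xb2  [2]=0x9d  [3]=0xe6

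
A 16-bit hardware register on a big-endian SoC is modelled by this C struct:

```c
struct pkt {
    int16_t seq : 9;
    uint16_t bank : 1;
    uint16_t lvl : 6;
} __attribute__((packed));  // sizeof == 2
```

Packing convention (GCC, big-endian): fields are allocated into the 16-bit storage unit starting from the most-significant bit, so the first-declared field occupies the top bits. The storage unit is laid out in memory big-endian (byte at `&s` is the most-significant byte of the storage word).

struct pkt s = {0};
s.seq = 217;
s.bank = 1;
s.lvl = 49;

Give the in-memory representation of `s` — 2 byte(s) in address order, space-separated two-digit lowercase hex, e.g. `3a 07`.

6c f1

seq:9 = 217 → 0xd9 << 7 → word 0x6c80
bank:1 = 1 → 0x1 << 6 → word 0x6cc0
lvl:6 = 49 → 0x31 << 0 → word 0x6cf1
word = 0x6cf1 → big-endian bytes:
  [0]=0x6c  [1]=0xf1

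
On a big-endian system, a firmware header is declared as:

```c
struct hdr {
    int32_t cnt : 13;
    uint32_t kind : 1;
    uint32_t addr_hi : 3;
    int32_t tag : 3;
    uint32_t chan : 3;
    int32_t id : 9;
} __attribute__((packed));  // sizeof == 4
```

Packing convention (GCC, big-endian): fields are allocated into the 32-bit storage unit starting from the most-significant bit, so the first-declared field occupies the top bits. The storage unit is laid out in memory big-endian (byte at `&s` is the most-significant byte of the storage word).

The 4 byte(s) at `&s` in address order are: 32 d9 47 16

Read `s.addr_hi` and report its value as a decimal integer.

2

[0]=0x32 [1]=0xd9 [2]=0x47 [3]=0x16 (big-endian) → word 0x32d94716
cnt [19+:13] = (word>>19) & 0x1fff = 1627
kind [18+:1] = (word>>18) & 0x1 = 0
addr_hi [15+:3] = (word>>15) & 0x7 = 2  ←
tag [12+:3] = (word>>12) & 0x7 = 4
chan [9+:3] = (word>>9) & 0x7 = 3
id [0+:9] = (word>>0) & 0x1ff = 278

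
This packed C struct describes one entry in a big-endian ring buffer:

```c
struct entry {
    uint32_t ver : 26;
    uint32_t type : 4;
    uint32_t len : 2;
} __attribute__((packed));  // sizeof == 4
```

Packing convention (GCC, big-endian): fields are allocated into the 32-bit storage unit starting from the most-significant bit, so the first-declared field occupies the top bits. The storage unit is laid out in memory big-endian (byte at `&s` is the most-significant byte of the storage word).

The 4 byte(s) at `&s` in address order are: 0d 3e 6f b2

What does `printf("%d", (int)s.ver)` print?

[0]=0x0d [1]=0x3e [2]=0x6f [3]=0xb2 (big-endian) → word 0x0d3e6fb2
ver:26 @ bit 6 → (0x0d3e6fb2>>6)&0x3ffffff = 0x34f9be  ←
type:4 @ bit 2 → (0x0d3e6fb2>>2)&0xf = 0xc
len:2 @ bit 0 → (0x0d3e6fb2>>0)&0x3 = 0x2

3471806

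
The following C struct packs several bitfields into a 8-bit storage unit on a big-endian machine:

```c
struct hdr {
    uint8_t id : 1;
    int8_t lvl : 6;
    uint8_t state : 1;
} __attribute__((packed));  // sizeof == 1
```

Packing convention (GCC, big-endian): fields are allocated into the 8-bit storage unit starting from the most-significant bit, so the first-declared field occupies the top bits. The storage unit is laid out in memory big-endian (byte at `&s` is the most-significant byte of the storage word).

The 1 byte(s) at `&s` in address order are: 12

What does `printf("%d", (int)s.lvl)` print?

[0]=0x12 (big-endian) → word 0x12
id [7+:1] = (word>>7) & 0x1 = 0
lvl [1+:6] = (word>>1) & 0x3f = 9  ←
state [0+:1] = (word>>0) & 0x1 = 0
lvl signed 6b, MSB=0: value = 9

9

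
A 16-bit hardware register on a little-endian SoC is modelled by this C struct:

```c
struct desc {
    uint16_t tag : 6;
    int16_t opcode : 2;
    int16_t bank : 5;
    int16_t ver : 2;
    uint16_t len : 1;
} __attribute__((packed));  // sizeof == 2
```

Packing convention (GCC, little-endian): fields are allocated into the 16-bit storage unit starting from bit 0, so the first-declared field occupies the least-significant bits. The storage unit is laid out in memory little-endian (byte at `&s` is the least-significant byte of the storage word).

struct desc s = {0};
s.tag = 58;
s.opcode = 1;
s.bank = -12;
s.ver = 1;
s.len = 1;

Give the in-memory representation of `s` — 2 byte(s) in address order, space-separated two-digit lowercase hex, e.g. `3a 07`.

tag:6 = 58 → 0x3a << 0 → word 0x003a
opcode:2 = 1 → 0x1 << 6 → word 0x007a
bank:5 = -12 → 0x14 << 8 → word 0x147a
ver:2 = 1 → 0x1 << 13 → word 0x347a
len:1 = 1 → 0x1 << 15 → word 0xb47a
word = 0xb47a → little-endian bytes:
  [0]=0x7a  [1]=0xb4

7a b4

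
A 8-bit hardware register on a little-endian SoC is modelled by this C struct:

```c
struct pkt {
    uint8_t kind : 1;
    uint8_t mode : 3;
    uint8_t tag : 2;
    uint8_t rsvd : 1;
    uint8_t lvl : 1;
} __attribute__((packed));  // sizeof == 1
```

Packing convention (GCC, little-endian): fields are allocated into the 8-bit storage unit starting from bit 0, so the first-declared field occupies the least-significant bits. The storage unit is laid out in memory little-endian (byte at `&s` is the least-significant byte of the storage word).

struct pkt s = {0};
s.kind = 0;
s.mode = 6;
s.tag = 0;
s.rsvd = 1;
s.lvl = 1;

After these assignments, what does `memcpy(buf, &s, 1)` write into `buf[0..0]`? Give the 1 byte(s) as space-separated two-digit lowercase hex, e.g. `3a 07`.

cc

kind:1 = 0 → 0x0 << 0 → word 0x00
mode:3 = 6 → 0x6 << 1 → word 0x0c
tag:2 = 0 → 0x0 << 4 → word 0x0c
rsvd:1 = 1 → 0x1 << 6 → word 0x4c
lvl:1 = 1 → 0x1 << 7 → word 0xcc
word = 0xcc → little-endian bytes:
  [0]=0xcc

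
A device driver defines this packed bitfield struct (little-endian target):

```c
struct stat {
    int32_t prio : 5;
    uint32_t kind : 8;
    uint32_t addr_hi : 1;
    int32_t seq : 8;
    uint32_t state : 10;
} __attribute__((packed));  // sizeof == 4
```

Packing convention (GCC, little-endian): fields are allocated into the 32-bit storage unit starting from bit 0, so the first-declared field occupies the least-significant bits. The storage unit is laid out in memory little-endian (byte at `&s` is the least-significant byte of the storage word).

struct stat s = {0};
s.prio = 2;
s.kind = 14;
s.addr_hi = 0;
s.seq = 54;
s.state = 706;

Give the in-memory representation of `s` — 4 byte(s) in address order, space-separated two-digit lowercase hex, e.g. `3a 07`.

c2 81 8d b0

prio:5 = 2 → 0x2 << 0 → word 0x00000002
kind:8 = 14 → 0xe << 5 → word 0x000001c2
addr_hi:1 = 0 → 0x0 << 13 → word 0x000001c2
seq:8 = 54 → 0x36 << 14 → word 0x000d81c2
state:10 = 706 → 0x2c2 << 22 → word 0xb08d81c2
word = 0xb08d81c2 → little-endian bytes:
  [0]=0xc2  [1]=0x81  [2]=0x8d  [3]=0xb0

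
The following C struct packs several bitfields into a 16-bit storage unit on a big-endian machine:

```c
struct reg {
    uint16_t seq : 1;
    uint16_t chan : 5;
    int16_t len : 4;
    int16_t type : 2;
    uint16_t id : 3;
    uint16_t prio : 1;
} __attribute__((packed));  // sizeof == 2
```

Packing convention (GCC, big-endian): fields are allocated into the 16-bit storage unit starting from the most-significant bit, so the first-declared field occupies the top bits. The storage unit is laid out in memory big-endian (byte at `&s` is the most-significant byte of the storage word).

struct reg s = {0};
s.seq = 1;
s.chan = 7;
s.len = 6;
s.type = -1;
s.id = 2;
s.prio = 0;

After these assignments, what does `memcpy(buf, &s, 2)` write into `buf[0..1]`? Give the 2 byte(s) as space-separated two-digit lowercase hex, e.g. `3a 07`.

9d b4

seq:1 = 1 → 0x1 << 15 → word 0x8000
chan:5 = 7 → 0x7 << 10 → word 0x9c00
len:4 = 6 → 0x6 << 6 → word 0x9d80
type:2 = -1 → 0x3 << 4 → word 0x9db0
id:3 = 2 → 0x2 << 1 → word 0x9db4
prio:1 = 0 → 0x0 << 0 → word 0x9db4
word = 0x9db4 → big-endian bytes:
  [0]=0x9d  [1]=0xb4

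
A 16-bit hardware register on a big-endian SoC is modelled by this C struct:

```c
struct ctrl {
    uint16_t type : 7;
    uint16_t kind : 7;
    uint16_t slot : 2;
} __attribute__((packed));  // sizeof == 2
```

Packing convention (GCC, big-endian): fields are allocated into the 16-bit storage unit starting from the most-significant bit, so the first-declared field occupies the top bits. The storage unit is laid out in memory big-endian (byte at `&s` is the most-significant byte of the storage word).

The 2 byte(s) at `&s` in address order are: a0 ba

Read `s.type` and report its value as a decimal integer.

[0]=0xa0 [1]=0xba (big-endian) → word 0xa0ba
type:7 @ bit 9 → (0xa0ba>>9)&0x7f = 0x50  ←
kind:7 @ bit 2 → (0xa0ba>>2)&0x7f = 0x2e
slot:2 @ bit 0 → (0xa0ba>>0)&0x3 = 0x2

80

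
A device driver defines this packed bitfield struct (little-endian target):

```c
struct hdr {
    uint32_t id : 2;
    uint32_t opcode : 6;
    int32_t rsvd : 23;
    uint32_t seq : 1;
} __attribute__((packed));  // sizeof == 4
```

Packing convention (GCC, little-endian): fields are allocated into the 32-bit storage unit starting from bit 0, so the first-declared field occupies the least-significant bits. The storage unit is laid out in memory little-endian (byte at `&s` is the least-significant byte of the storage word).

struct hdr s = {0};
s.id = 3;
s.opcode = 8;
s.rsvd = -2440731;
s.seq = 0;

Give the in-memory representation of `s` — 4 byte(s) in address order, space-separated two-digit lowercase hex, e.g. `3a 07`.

23 e5 c1 5a

[0+:2] id=3 & 0x3 = 0x3; word=0x00000003
[2+:6] opcode=8 & 0x3f = 0x8; word=0x00000023
[8+:23] rsvd=-2440731 & 0x7fffff = 0x5ac1e5; word=0x5ac1e523
[31+:1] seq=0 & 0x1 = 0x0; word=0x5ac1e523
word = 0x5ac1e523 → little-endian bytes:
  [0]=0x23  [1]=0xe5  [2]=0xc1  [3]=0x5a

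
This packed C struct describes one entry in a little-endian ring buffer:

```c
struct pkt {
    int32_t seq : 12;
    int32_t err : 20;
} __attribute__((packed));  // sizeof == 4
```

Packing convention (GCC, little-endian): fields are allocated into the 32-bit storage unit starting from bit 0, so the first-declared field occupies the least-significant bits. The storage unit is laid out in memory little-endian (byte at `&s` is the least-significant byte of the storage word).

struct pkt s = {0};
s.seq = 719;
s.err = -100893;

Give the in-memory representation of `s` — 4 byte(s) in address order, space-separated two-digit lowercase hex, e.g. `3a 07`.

[0+:12] seq=719 & 0xfff = 0x2cf; word=0x000002cf
[12+:20] err=-100893 & 0xfffff = 0xe75e3; word=0xe75e32cf
word = 0xe75e32cf → little-endian bytes:
  [0]=0xcf  [1]=0x32  [2]=0x5e  [3]=0xe7

cf 32 5e e7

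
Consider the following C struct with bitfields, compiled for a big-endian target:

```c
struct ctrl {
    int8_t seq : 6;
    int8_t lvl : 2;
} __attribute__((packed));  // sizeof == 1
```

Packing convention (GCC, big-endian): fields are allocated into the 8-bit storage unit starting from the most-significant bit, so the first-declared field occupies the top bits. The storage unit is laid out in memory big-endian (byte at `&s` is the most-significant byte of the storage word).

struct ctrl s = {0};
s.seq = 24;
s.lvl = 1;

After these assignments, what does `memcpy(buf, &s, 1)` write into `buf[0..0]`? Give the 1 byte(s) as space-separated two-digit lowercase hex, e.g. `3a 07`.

seq (6b) val=24 bits=0x18 at bit 2: 0x60
lvl (2b) val=1 bits=0x1 at bit 0: 0x61
word = 0x61 → big-endian bytes:
  [0]=0x61

61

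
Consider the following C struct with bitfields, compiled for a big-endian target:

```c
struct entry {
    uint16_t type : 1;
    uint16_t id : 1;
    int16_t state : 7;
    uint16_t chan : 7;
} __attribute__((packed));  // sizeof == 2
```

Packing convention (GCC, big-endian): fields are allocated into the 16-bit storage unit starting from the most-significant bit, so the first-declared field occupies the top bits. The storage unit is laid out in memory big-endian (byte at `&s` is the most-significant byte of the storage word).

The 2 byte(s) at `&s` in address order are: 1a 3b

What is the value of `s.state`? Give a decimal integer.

52

[0]=0x1a [1]=0x3b (big-endian) → word 0x1a3b
type:1 @ bit 15 → (0x1a3b>>15)&0x1 = 0x0
id:1 @ bit 14 → (0x1a3b>>14)&0x1 = 0x0
state:7 @ bit 7 → (0x1a3b>>7)&0x7f = 0x34  ←
chan:7 @ bit 0 → (0x1a3b>>0)&0x7f = 0x3b
state signed 7b, MSB=0: value = 52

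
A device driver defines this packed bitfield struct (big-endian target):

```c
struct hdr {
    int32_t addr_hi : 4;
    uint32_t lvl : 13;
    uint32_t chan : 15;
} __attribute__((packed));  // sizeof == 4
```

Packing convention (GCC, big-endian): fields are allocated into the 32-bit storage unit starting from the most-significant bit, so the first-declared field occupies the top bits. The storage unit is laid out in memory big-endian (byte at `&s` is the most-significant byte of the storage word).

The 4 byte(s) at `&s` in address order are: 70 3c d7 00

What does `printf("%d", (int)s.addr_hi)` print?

[0]=0x70 [1]=0x3c [2]=0xd7 [3]=0x00 (big-endian) → word 0x703cd700
addr_hi:4 @ bit 28 → (0x703cd700>>28)&0xf = 0x7  ←
lvl:13 @ bit 15 → (0x703cd700>>15)&0x1fff = 0x79
chan:15 @ bit 0 → (0x703cd700>>0)&0x7fff = 0x5700
addr_hi signed 4b, MSB=0: value = 7

7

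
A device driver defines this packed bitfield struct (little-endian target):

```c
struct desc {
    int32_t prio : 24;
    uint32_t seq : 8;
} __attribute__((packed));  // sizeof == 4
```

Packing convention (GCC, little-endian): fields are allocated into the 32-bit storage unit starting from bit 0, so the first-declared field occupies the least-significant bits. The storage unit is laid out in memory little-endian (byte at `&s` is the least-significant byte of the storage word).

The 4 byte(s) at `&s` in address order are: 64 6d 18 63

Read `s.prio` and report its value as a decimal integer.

1600868

[0]=0x64 [1]=0x6d [2]=0x18 [3]=0x63 (little-endian) → word 0x63186d64
prio [0+:24] = (word>>0) & 0xffffff = 1600868  ←
seq [24+:8] = (word>>24) & 0xff = 99
prio signed 24b, MSB=0: value = 1600868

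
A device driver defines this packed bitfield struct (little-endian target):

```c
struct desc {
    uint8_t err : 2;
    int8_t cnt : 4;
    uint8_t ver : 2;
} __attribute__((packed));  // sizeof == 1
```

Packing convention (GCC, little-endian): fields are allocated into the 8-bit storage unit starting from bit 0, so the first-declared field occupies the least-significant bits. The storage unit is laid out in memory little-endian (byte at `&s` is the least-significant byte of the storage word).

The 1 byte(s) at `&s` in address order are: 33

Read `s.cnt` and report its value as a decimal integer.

-4

[0]=0x33 (little-endian) → word 0x33
err:2 @ bit 0 → (0x33>>0)&0x3 = 0x3
cnt:4 @ bit 2 → (0x33>>2)&0xf = 0xc  ←
ver:2 @ bit 6 → (0x33>>6)&0x3 = 0x0
cnt signed 4b, MSB=1: 12 - 16 = -4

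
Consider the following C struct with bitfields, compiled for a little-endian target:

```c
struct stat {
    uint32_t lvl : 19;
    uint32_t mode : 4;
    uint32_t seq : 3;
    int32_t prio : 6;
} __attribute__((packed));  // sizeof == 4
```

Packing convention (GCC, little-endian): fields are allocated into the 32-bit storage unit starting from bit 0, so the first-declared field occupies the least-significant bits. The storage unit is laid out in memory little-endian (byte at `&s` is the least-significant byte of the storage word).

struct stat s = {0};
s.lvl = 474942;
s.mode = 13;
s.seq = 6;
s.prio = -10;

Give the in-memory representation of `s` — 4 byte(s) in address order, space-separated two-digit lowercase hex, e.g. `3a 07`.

3e 3f 6f db

lvl (19b) val=474942 bits=0x73f3e at bit 0: 0x00073f3e
mode (4b) val=13 bits=0xd at bit 19: 0x006f3f3e
seq (3b) val=6 bits=0x6 at bit 23: 0x036f3f3e
prio (6b) val=-10 bits=0x36 at bit 26: 0xdb6f3f3e
word = 0xdb6f3f3e → little-endian bytes:
  [0]=0x3e  [1]=0x3f  [2]=0x6f  [3]=0xdb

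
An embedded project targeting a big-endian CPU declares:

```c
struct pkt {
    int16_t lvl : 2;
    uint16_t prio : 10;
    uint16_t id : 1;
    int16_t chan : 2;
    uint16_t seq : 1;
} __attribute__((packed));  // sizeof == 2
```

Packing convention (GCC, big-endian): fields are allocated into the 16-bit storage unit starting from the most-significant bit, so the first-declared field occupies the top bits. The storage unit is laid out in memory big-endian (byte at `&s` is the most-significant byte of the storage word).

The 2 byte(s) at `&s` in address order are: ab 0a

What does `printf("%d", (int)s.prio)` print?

688

[0]=0xab [1]=0x0a (big-endian) → word 0xab0a
lvl [14+:2] = (word>>14) & 0x3 = 2
prio [4+:10] = (word>>4) & 0x3ff = 688  ←
id [3+:1] = (word>>3) & 0x1 = 1
chan [1+:2] = (word>>1) & 0x3 = 1
seq [0+:1] = (word>>0) & 0x1 = 0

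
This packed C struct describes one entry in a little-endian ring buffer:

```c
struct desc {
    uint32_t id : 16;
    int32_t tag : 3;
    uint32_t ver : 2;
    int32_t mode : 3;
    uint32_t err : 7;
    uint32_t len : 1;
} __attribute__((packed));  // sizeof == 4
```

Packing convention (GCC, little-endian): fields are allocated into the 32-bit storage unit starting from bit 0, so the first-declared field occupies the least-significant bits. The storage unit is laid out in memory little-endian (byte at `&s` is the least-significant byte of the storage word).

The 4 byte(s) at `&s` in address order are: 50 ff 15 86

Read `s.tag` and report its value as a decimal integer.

-3

[0]=0x50 [1]=0xff [2]=0x15 [3]=0x86 (little-endian) → word 0x8615ff50
id:16 @ bit 0 → (0x8615ff50>>0)&0xffff = 0xff50
tag:3 @ bit 16 → (0x8615ff50>>16)&0x7 = 0x5  ←
ver:2 @ bit 19 → (0x8615ff50>>19)&0x3 = 0x2
mode:3 @ bit 21 → (0x8615ff50>>21)&0x7 = 0x0
err:7 @ bit 24 → (0x8615ff50>>24)&0x7f = 0x6
len:1 @ bit 31 → (0x8615ff50>>31)&0x1 = 0x1
tag signed 3b, MSB=1: 5 - 8 = -3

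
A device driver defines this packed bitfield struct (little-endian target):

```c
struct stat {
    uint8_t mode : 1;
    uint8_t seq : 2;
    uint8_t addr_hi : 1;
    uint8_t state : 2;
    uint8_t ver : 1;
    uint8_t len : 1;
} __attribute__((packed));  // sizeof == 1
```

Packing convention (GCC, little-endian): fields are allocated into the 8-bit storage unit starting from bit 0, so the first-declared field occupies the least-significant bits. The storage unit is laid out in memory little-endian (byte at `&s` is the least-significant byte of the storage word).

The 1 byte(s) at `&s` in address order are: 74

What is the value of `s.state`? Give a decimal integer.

3

[0]=0x74 (little-endian) → word 0x74
mode [0+:1] = (word>>0) & 0x1 = 0
seq [1+:2] = (word>>1) & 0x3 = 2
addr_hi [3+:1] = (word>>3) & 0x1 = 0
state [4+:2] = (word>>4) & 0x3 = 3  ←
ver [6+:1] = (word>>6) & 0x1 = 1
len [7+:1] = (word>>7) & 0x1 = 0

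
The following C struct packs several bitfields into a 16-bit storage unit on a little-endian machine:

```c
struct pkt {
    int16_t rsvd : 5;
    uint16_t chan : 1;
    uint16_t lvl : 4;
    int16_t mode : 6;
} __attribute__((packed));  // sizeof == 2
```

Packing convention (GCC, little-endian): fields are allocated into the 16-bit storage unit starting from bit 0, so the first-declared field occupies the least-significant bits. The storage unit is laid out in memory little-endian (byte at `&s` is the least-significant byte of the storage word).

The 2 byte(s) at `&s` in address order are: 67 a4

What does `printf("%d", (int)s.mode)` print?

[0]=0x67 [1]=0xa4 (little-endian) → word 0xa467
rsvd [0+:5] = (word>>0) & 0x1f = 7
chan [5+:1] = (word>>5) & 0x1 = 1
lvl [6+:4] = (word>>6) & 0xf = 1
mode [10+:6] = (word>>10) & 0x3f = 41  ←
mode signed 6b, MSB=1: 41 - 64 = -23

-23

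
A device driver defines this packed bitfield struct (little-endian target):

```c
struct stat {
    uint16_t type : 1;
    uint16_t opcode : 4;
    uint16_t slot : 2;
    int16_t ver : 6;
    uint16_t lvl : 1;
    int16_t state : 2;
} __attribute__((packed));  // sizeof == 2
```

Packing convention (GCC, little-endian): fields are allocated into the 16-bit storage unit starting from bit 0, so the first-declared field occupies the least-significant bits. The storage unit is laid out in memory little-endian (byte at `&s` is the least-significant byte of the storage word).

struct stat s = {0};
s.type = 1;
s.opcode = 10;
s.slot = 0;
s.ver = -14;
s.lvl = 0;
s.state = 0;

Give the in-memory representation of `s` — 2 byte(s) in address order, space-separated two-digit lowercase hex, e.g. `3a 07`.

type (1b) val=1 bits=0x1 at bit 0: 0x0001
opcode (4b) val=10 bits=0xa at bit 1: 0x0015
slot (2b) val=0 bits=0x0 at bit 5: 0x0015
ver (6b) val=-14 bits=0x32 at bit 7: 0x1915
lvl (1b) val=0 bits=0x0 at bit 13: 0x1915
state (2b) val=0 bits=0x0 at bit 14: 0x1915
word = 0x1915 → little-endian bytes:
  [0]=0x15  [1]=0x19

15 19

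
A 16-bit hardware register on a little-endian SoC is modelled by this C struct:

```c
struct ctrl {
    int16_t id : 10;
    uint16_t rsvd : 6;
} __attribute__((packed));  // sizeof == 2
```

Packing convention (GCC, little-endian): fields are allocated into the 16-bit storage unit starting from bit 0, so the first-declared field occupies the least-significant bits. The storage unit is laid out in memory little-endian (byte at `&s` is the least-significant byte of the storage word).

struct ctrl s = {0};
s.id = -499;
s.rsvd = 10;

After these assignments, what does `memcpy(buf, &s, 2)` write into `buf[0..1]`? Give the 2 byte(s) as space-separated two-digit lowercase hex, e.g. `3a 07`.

0d 2a

[0+:10] id=-499 & 0x3ff = 0x20d; word=0x020d
[10+:6] rsvd=10 & 0x3f = 0xa; word=0x2a0d
word = 0x2a0d → little-endian bytes:
  [0]=0x0d  [1]=0x2a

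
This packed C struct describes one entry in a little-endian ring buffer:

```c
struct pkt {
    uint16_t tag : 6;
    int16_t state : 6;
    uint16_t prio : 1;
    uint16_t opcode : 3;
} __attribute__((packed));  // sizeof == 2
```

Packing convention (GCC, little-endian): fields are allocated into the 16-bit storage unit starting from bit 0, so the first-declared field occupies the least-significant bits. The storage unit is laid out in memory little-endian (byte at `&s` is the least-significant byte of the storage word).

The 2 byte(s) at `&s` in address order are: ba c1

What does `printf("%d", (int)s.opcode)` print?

[0]=0xba [1]=0xc1 (little-endian) → word 0xc1ba
tag:6 @ bit 0 → (0xc1ba>>0)&0x3f = 0x3a
state:6 @ bit 6 → (0xc1ba>>6)&0x3f = 0x6
prio:1 @ bit 12 → (0xc1ba>>12)&0x1 = 0x0
opcode:3 @ bit 13 → (0xc1ba>>13)&0x7 = 0x6  ←

6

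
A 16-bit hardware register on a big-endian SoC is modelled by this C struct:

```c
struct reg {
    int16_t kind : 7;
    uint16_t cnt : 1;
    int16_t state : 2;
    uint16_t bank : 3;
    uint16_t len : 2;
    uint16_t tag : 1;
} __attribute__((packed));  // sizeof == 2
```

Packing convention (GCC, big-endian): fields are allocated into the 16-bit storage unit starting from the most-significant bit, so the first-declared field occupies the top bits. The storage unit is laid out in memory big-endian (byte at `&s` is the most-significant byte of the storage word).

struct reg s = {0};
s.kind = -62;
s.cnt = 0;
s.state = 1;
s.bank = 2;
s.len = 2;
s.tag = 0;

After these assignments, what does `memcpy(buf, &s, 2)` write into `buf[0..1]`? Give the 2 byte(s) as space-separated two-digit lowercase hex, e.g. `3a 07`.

84 54

kind:7 = -62 → 0x42 << 9 → word 0x8400
cnt:1 = 0 → 0x0 << 8 → word 0x8400
state:2 = 1 → 0x1 << 6 → word 0x8440
bank:3 = 2 → 0x2 << 3 → word 0x8450
len:2 = 2 → 0x2 << 1 → word 0x8454
tag:1 = 0 → 0x0 << 0 → word 0x8454
word = 0x8454 → big-endian bytes:
  [0]=0x84  [1]=0x54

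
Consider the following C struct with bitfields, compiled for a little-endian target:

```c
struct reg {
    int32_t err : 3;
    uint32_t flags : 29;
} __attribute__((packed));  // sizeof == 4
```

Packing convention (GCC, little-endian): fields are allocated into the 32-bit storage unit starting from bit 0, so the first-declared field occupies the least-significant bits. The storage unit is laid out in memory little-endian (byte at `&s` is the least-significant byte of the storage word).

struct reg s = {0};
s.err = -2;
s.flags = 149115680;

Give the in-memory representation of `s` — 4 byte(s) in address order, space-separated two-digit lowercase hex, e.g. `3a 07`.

err:3 = -2 → 0x6 << 0 → word 0x00000006
flags:29 = 149115680 → 0x8e35320 << 3 → word 0x471a9906
word = 0x471a9906 → little-endian bytes:
  [0]=0x06  [1]=0x99  [2]=0x1a  [3]=0x47

06 99 1a 47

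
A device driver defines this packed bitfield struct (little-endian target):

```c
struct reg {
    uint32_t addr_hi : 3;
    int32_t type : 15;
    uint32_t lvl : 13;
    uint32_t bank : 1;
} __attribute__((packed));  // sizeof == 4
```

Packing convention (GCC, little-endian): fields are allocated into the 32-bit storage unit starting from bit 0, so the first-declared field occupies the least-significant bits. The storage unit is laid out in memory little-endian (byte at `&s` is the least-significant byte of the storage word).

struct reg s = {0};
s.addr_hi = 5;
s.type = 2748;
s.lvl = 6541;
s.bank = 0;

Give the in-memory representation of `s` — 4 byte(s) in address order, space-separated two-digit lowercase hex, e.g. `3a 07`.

e5 55 34 66

addr_hi:3 = 5 → 0x5 << 0 → word 0x00000005
type:15 = 2748 → 0xabc << 3 → word 0x000055e5
lvl:13 = 6541 → 0x198d << 18 → word 0x663455e5
bank:1 = 0 → 0x0 << 31 → word 0x663455e5
word = 0x663455e5 → little-endian bytes:
  [0]=0xe5  [1]=0x55  [2]=0x34  [3]=0x66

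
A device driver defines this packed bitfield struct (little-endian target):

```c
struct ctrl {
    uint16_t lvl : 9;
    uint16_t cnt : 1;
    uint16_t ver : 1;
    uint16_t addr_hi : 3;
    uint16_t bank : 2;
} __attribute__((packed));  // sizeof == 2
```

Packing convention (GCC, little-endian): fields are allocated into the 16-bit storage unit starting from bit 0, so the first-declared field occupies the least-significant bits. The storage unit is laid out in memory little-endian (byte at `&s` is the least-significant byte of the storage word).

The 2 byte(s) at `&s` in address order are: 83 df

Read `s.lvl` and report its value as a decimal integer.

[0]=0x83 [1]=0xdf (little-endian) → word 0xdf83
lvl [0+:9] = (word>>0) & 0x1ff = 387  ←
cnt [9+:1] = (word>>9) & 0x1 = 1
ver [10+:1] = (word>>10) & 0x1 = 1
addr_hi [11+:3] = (word>>11) & 0x7 = 3
bank [14+:2] = (word>>14) & 0x3 = 3

387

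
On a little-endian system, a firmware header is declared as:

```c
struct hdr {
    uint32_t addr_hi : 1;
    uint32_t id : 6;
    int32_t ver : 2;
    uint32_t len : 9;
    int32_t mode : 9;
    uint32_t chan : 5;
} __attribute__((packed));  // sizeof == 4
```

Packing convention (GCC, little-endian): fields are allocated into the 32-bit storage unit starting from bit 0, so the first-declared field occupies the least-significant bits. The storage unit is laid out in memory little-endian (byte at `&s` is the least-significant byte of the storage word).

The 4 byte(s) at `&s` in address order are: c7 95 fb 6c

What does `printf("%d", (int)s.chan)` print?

13

[0]=0xc7 [1]=0x95 [2]=0xfb [3]=0x6c (little-endian) → word 0x6cfb95c7
addr_hi:1 @ bit 0 → (0x6cfb95c7>>0)&0x1 = 0x1
id:6 @ bit 1 → (0x6cfb95c7>>1)&0x3f = 0x23
ver:2 @ bit 7 → (0x6cfb95c7>>7)&0x3 = 0x3
len:9 @ bit 9 → (0x6cfb95c7>>9)&0x1ff = 0x1ca
mode:9 @ bit 18 → (0x6cfb95c7>>18)&0x1ff = 0x13e
chan:5 @ bit 27 → (0x6cfb95c7>>27)&0x1f = 0xd  ←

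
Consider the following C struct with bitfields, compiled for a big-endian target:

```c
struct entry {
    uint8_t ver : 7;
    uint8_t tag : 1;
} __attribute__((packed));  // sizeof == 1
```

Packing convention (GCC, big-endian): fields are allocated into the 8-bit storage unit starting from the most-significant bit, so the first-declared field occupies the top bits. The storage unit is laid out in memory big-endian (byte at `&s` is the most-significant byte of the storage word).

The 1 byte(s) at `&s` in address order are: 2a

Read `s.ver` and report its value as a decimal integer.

21

[0]=0x2a (big-endian) → word 0x2a
ver [1+:7] = (word>>1) & 0x7f = 21  ←
tag [0+:1] = (word>>0) & 0x1 = 0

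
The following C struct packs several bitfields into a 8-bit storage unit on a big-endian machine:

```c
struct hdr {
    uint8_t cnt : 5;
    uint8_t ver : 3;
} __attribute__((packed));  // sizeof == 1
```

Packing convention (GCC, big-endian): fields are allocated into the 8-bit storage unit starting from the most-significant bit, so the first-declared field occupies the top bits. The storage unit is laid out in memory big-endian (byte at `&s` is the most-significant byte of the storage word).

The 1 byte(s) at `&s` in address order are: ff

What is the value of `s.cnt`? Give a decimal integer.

31

[0]=0xff (big-endian) → word 0xff
cnt [3+:5] = (word>>3) & 0x1f = 31  ←
ver [0+:3] = (word>>0) & 0x7 = 7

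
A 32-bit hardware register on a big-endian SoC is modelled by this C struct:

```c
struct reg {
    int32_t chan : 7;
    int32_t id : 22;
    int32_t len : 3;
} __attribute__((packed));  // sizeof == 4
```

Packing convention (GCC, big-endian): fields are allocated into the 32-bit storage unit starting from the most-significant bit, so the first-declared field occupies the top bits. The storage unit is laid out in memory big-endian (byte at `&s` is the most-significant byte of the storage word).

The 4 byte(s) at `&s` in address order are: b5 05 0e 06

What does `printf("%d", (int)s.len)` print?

-2

[0]=0xb5 [1]=0x05 [2]=0x0e [3]=0x06 (big-endian) → word 0xb5050e06
chan [25+:7] = (word>>25) & 0x7f = 90
id [3+:22] = (word>>3) & 0x3fffff = 2138560
len [0+:3] = (word>>0) & 0x7 = 6  ←
len signed 3b, MSB=1: 6 - 8 = -2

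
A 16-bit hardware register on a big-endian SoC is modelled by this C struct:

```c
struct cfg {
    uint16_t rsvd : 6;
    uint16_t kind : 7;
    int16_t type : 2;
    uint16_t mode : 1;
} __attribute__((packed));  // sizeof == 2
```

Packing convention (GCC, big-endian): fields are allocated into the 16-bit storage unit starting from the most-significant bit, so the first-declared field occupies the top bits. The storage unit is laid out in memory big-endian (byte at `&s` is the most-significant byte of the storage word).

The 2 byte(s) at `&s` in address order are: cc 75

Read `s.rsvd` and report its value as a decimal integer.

[0]=0xcc [1]=0x75 (big-endian) → word 0xcc75
rsvd [10+:6] = (word>>10) & 0x3f = 51  ←
kind [3+:7] = (word>>3) & 0x7f = 14
type [1+:2] = (word>>1) & 0x3 = 2
mode [0+:1] = (word>>0) & 0x1 = 1

51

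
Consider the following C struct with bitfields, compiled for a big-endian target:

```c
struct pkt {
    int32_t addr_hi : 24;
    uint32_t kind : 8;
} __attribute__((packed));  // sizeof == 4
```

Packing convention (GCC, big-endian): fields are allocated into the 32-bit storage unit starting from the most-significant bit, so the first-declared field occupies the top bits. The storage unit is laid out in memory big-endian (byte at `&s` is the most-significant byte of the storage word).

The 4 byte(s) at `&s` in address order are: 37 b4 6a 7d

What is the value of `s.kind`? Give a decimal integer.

125

[0]=0x37 [1]=0xb4 [2]=0x6a [3]=0x7d (big-endian) → word 0x37b46a7d
addr_hi [8+:24] = (word>>8) & 0xffffff = 3650666
kind [0+:8] = (word>>0) & 0xff = 125  ←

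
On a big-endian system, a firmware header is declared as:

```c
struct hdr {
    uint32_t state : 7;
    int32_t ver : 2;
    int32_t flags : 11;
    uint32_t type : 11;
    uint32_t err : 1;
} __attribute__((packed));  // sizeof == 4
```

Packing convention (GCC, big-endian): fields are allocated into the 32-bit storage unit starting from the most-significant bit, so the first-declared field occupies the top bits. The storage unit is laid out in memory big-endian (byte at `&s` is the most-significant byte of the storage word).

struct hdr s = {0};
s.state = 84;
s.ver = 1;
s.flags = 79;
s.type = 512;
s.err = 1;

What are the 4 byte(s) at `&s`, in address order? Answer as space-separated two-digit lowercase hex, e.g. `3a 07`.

a8 84 f4 01

state (7b) val=84 bits=0x54 at bit 25: 0xa8000000
ver (2b) val=1 bits=0x1 at bit 23: 0xa8800000
flags (11b) val=79 bits=0x4f at bit 12: 0xa884f000
type (11b) val=512 bits=0x200 at bit 1: 0xa884f400
err (1b) val=1 bits=0x1 at bit 0: 0xa884f401
word = 0xa884f401 → big-endian bytes:
  [0]=0xa8  [1]=0x84  [2]=0xf4  [3]=0x01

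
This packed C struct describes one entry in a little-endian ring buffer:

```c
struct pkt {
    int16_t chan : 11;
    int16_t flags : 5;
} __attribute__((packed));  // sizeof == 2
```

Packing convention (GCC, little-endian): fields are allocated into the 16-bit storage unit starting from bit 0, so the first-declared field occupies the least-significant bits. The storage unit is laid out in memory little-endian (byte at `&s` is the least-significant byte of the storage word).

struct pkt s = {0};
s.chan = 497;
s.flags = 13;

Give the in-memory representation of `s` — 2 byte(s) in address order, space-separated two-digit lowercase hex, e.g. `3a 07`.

f1 69

chan (11b) val=497 bits=0x1f1 at bit 0: 0x01f1
flags (5b) val=13 bits=0xd at bit 11: 0x69f1
word = 0x69f1 → little-endian bytes:
  [0]=0xf1  [1]=0x69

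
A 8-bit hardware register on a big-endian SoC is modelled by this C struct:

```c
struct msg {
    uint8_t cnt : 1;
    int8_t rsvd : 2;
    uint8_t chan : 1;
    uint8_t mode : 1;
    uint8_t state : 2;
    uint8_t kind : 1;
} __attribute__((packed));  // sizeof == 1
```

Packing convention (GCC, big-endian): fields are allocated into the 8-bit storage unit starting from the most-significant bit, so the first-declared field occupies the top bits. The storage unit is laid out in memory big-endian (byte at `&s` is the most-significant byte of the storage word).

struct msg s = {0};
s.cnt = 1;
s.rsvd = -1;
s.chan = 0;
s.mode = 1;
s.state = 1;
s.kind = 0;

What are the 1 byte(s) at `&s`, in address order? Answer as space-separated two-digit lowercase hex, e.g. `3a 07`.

ea

cnt:1 = 1 → 0x1 << 7 → word 0x80
rsvd:2 = -1 → 0x3 << 5 → word 0xe0
chan:1 = 0 → 0x0 << 4 → word 0xe0
mode:1 = 1 → 0x1 << 3 → word 0xe8
state:2 = 1 → 0x1 << 1 → word 0xea
kind:1 = 0 → 0x0 << 0 → word 0xea
word = 0xea → big-endian bytes:
  [0]=0xea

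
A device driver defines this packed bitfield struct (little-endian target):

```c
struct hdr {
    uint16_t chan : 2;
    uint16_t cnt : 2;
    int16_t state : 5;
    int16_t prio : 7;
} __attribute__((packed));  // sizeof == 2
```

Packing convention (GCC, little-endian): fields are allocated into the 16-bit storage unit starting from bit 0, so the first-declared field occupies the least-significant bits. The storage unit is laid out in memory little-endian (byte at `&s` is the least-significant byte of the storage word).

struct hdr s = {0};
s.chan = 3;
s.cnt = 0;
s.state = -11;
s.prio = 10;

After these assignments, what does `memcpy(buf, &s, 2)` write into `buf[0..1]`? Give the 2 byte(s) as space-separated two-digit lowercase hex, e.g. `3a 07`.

53 15

[0+:2] chan=3 & 0x3 = 0x3; word=0x0003
[2+:2] cnt=0 & 0x3 = 0x0; word=0x0003
[4+:5] state=-11 & 0x1f = 0x15; word=0x0153
[9+:7] prio=10 & 0x7f = 0xa; word=0x1553
word = 0x1553 → little-endian bytes:
  [0]=0x53  [1]=0x15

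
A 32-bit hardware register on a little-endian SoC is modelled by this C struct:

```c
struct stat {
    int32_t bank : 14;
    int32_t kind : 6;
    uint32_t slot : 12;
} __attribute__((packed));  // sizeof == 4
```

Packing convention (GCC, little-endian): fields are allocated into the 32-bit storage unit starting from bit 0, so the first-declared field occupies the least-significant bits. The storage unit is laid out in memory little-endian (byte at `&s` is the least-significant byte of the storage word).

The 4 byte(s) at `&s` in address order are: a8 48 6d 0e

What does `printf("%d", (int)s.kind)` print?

-11

[0]=0xa8 [1]=0x48 [2]=0x6d [3]=0x0e (little-endian) → word 0x0e6d48a8
bank:14 @ bit 0 → (0x0e6d48a8>>0)&0x3fff = 0x8a8
kind:6 @ bit 14 → (0x0e6d48a8>>14)&0x3f = 0x35  ←
slot:12 @ bit 20 → (0x0e6d48a8>>20)&0xfff = 0xe6
kind signed 6b, MSB=1: 53 - 64 = -11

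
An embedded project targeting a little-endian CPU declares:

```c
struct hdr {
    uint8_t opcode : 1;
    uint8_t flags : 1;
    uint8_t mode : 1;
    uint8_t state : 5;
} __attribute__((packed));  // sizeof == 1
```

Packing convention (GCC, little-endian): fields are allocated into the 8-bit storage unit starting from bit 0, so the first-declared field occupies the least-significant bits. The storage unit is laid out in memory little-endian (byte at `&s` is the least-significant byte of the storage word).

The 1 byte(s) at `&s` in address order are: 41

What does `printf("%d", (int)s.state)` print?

[0]=0x41 (little-endian) → word 0x41
opcode:1 @ bit 0 → (0x41>>0)&0x1 = 0x1
flags:1 @ bit 1 → (0x41>>1)&0x1 = 0x0
mode:1 @ bit 2 → (0x41>>2)&0x1 = 0x0
state:5 @ bit 3 → (0x41>>3)&0x1f = 0x8  ←

8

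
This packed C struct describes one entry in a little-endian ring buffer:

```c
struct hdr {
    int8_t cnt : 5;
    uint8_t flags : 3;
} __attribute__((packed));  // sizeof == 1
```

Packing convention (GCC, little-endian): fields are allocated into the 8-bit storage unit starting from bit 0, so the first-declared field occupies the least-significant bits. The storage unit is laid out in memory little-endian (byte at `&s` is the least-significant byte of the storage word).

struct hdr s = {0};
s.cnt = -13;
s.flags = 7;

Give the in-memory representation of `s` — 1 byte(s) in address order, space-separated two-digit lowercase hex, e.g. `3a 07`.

cnt (5b) val=-13 bits=0x13 at bit 0: 0x13
flags (3b) val=7 bits=0x7 at bit 5: 0xf3
word = 0xf3 → little-endian bytes:
  [0]=0xf3

f3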